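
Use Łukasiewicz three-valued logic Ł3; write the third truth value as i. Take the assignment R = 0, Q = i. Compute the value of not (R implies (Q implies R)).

Q implies R = i implies 0 = i  [min(1, 1−½+0)]
R implies (Q implies R) = 0 implies i = 1
not (R implies (Q implies R)) = not 1 = 0

0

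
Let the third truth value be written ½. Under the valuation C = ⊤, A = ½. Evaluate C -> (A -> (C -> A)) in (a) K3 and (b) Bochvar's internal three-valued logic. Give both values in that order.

½; ½

In K3: C -> A = ⊤ -> ½ = ½  [~⊤ | ½]
A -> (C -> A) = ½ -> ½ = ½
C -> (A -> (C -> A)) = ⊤ -> ½ = ½
In Bochvar's internal three-valued logic: C -> A = ⊤ -> ½ = ½
A -> (C -> A) = ½ -> ½ = ½
C -> (A -> (C -> A)) = ⊤ -> ½ = ½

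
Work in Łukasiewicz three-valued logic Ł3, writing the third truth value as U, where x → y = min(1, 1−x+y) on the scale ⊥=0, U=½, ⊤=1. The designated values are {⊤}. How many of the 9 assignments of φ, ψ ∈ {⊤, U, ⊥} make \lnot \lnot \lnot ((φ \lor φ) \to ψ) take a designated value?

1

Designated under: (φ=⊤, ψ=⊥).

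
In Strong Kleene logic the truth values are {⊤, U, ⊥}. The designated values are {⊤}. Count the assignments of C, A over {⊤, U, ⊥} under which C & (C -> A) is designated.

Designated under: (C=⊤, A=⊤).

1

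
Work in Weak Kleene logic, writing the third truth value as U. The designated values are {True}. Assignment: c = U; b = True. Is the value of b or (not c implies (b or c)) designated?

No

not c = not U = U
b or c = True or U = U
not c implies (b or c) = U implies U = U
b or (not c implies (b or c)) = True or U = U
U ∉ {True}.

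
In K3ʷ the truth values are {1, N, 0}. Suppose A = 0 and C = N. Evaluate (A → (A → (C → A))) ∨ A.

N

C → A = N → 0 = N  [any arg is the third value ⇒ result is the third value]
A → (C → A) = 0 → N = N
A → (A → (C → A)) = 0 → N = N
(A → (A → (C → A))) ∨ A = N ∨ 0 = N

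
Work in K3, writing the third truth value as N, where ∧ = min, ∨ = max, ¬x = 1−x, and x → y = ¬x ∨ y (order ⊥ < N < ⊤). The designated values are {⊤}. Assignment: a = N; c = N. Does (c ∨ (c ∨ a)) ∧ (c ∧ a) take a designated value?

c ∨ a = N ∨ N = N
c ∨ (c ∨ a) = N ∨ N = N
c ∧ a = N ∧ N = N
(c ∨ (c ∨ a)) ∧ (c ∧ a) = N ∧ N = N
N ∉ {⊤}.

No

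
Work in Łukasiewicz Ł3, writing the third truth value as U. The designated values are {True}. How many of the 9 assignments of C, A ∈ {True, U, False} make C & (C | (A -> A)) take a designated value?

Designated under: (C=True, A=True); (C=True, A=U); (C=True, A=False).

3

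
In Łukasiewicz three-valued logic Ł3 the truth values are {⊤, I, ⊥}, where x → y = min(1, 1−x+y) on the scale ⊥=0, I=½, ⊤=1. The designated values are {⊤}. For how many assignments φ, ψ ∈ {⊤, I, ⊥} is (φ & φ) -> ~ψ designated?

Of the 9 assignments, 6 give a value in {⊤}.

6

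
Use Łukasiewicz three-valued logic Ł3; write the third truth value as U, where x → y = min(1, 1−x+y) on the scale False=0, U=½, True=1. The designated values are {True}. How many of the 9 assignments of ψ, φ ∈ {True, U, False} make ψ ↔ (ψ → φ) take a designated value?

2

Designated under: (ψ=True, φ=True); (ψ=U, φ=False).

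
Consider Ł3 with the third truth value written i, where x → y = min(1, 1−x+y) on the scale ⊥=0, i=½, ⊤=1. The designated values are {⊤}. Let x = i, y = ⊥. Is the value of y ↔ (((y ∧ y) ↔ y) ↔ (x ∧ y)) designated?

Yes

y ∧ y = ⊥ ∧ ⊥ = ⊥
(y ∧ y) ↔ y = ⊥ ↔ ⊥ = ⊤
x ∧ y = i ∧ ⊥ = ⊥
((y ∧ y) ↔ y) ↔ (x ∧ y) = ⊤ ↔ ⊥ = ⊥
y ↔ (((y ∧ y) ↔ y) ↔ (x ∧ y)) = ⊥ ↔ ⊥ = ⊤
⊤ ∈ {⊤}.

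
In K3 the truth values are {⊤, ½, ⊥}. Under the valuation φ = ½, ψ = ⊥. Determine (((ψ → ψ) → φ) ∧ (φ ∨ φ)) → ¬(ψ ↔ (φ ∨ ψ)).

ψ → ψ = ⊥ → ⊥ = ⊤
(ψ → ψ) → φ = ⊤ → ½ = ½
φ ∨ φ = ½ ∨ ½ = ½
((ψ → ψ) → φ) ∧ (φ ∨ φ) = ½ ∧ ½ = ½
φ ∨ ψ = ½ ∨ ⊥ = ½
ψ ↔ (φ ∨ ψ) = ⊥ ↔ ½ = ½
¬(ψ ↔ (φ ∨ ψ)) = ¬½ = ½
(((ψ → ψ) → φ) ∧ (φ ∨ φ)) → ¬(ψ ↔ (φ ∨ ψ)) = ½ → ½ = ½

½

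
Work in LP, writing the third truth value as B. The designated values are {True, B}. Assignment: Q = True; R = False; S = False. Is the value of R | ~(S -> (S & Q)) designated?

S & Q = False & True = False
S -> (S & Q) = False -> False = True
~(S -> (S & Q)) = ~True = False
R | ~(S -> (S & Q)) = False | False = False
False ∉ {True, B}.

No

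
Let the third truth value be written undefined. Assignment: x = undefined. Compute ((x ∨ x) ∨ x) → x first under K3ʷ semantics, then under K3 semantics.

In K3ʷ: x ∨ x = undefined ∨ undefined = undefined
(x ∨ x) ∨ x = undefined ∨ undefined = undefined
((x ∨ x) ∨ x) → x = undefined → undefined = undefined  [any arg is the third value ⇒ result is the third value]
In K3: x ∨ x = undefined ∨ undefined = undefined
(x ∨ x) ∨ x = undefined ∨ undefined = undefined
((x ∨ x) ∨ x) → x = undefined → undefined = undefined  [¬undefined ∨ undefined]

undefined; undefined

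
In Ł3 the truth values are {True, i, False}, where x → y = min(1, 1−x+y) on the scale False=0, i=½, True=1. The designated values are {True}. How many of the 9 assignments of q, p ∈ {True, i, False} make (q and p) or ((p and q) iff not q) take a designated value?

Designated under: (q=True, p=True); (q=True, p=False); (q=i, p=True); (q=i, p=i).

4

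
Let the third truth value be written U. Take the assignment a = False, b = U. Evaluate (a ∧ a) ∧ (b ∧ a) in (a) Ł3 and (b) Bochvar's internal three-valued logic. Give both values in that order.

False; U

In Ł3: a ∧ a = False ∧ False = False
b ∧ a = U ∧ False = False
(a ∧ a) ∧ (b ∧ a) = False ∧ False = False
In Bochvar's internal three-valued logic: a ∧ a = False ∧ False = False
b ∧ a = U ∧ False = U
(a ∧ a) ∧ (b ∧ a) = False ∧ U = U
They differ because Ł3 and Bochvar's internal three-valued logic treat U differently under the binary connectives.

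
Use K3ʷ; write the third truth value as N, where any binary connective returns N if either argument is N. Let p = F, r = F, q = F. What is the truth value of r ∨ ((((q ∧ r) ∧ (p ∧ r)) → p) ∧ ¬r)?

q ∧ r = F ∧ F = F
p ∧ r = F ∧ F = F
(q ∧ r) ∧ (p ∧ r) = F ∧ F = F
((q ∧ r) ∧ (p ∧ r)) → p = F → F = T
¬r = ¬F = T
(((q ∧ r) ∧ (p ∧ r)) → p) ∧ ¬r = T ∧ T = T
r ∨ ((((q ∧ r) ∧ (p ∧ r)) → p) ∧ ¬r) = F ∨ T = T

T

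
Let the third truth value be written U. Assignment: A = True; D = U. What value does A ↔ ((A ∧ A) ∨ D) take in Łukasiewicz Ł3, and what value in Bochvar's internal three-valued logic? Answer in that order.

True; U

In Łukasiewicz Ł3: A ∧ A = True ∧ True = True
(A ∧ A) ∨ D = True ∨ U = True
A ↔ ((A ∧ A) ∨ D) = True ↔ True = True
In Bochvar's internal three-valued logic: A ∧ A = True ∧ True = True
(A ∧ A) ∨ D = True ∨ U = U
A ↔ ((A ∧ A) ∨ D) = True ↔ U = U
They differ because Łukasiewicz Ł3 and Bochvar's internal three-valued logic treat U differently under the binary connectives.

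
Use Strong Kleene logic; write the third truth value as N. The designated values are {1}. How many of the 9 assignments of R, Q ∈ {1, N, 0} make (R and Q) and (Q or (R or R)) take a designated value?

Designated under: (R=1, Q=1).

1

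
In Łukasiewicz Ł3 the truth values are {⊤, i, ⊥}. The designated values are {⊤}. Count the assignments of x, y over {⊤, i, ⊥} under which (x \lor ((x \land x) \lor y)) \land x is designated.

Designated under: (x=⊤, y=⊤); (x=⊤, y=i); (x=⊤, y=⊥).

3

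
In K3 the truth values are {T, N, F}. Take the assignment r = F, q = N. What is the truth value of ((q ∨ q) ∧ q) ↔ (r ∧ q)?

q ∨ q = N ∨ N = N
(q ∨ q) ∧ q = N ∧ N = N
r ∧ q = F ∧ N = F
((q ∨ q) ∧ q) ↔ (r ∧ q) = N ↔ F = N

N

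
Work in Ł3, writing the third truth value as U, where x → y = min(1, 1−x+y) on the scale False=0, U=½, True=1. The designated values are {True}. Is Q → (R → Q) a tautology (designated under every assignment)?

Yes

Every assignment of Q, R over {True, U, False} gives a value in {True}.
In particular, with Q=U, R=U: Q → (R → Q) = True.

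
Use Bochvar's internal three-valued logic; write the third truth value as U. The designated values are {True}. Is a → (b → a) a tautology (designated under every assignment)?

No

Countermodel: a=True, b=U gives U, which is not designated.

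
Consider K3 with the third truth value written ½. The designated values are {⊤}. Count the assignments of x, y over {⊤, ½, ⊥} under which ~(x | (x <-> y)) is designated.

Designated under: (x=⊥, y=⊤).

1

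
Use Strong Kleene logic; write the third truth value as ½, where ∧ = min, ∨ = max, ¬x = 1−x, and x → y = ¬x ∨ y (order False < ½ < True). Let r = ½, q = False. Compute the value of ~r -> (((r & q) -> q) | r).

~r = ~½ = ½
r & q = ½ & False = False
(r & q) -> q = False -> False = True
((r & q) -> q) | r = True | ½ = True
~r -> (((r & q) -> q) | r) = ½ -> True = True

True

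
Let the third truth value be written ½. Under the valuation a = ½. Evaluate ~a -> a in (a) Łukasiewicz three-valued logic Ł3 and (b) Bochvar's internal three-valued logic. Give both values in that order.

true; ½

In Łukasiewicz three-valued logic Ł3: ~a = ~½ = ½
~a -> a = ½ -> ½ = true  [min(1, 1−½+½)]
In Bochvar's internal three-valued logic: ~a = ~½ = ½
~a -> a = ½ -> ½ = ½  [any arg is the third value ⇒ result is the third value]
They differ because Łukasiewicz three-valued logic Ł3 and Bochvar's internal three-valued logic treat ½ differently under the binary connectives.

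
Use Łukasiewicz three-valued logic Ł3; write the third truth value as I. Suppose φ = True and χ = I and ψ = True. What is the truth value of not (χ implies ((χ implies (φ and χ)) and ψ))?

False

φ and χ = True and I = I
χ implies (φ and χ) = I implies I = True
(χ implies (φ and χ)) and ψ = True and True = True
χ implies ((χ implies (φ and χ)) and ψ) = I implies True = True
not (χ implies ((χ implies (φ and χ)) and ψ)) = not True = False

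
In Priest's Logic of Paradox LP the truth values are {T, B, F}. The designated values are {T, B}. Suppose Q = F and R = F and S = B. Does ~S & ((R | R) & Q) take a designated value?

No

~S = ~B = B
R | R = F | F = F
(R | R) & Q = F & F = F
~S & ((R | R) & Q) = B & F = F
F ∉ {T, B}.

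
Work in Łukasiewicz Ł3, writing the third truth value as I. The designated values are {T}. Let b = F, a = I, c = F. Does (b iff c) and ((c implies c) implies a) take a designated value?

b iff c = F iff F = T
c implies c = F implies F = T
(c implies c) implies a = T implies I = I
(b iff c) and ((c implies c) implies a) = T and I = I
I ∉ {T}.

No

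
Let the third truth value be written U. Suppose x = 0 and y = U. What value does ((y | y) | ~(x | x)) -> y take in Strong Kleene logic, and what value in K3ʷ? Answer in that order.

In Strong Kleene logic: y | y = U | U = U
x | x = 0 | 0 = 0
~(x | x) = ~0 = 1
(y | y) | ~(x | x) = U | 1 = 1
((y | y) | ~(x | x)) -> y = 1 -> U = U
In K3ʷ: y | y = U | U = U
x | x = 0 | 0 = 0
~(x | x) = ~0 = 1
(y | y) | ~(x | x) = U | 1 = U
((y | y) | ~(x | x)) -> y = U -> U = U  [any arg is the third value ⇒ result is the third value]

U; U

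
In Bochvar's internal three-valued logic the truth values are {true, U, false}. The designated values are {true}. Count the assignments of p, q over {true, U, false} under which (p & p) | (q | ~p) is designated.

Designated under: (p=true, q=true); (p=true, q=false); (p=false, q=true); (p=false, q=false).

4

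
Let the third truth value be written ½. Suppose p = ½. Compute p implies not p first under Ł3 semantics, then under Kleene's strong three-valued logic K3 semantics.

1; ½

In Ł3: not p = not ½ = ½
p implies not p = ½ implies ½ = 1  [min(1, 1−½+½)]
In Kleene's strong three-valued logic K3: not p = not ½ = ½
p implies not p = ½ implies ½ = ½  [not ½ or ½]
They differ because Ł3 and Kleene's strong three-valued logic K3 treat ½ differently under implication.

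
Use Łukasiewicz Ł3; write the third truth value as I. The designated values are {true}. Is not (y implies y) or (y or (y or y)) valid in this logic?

Countermodel: y=I gives I, which is not designated.

No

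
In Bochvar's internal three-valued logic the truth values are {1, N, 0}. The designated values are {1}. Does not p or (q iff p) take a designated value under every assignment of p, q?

No

Countermodel: p=1, q=N gives N, which is not designated.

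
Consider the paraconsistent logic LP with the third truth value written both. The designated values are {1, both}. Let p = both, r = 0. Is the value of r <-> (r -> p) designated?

No

r -> p = 0 -> both = 1  [~0 | both]
r <-> (r -> p) = 0 <-> 1 = 0
0 ∉ {1, both}.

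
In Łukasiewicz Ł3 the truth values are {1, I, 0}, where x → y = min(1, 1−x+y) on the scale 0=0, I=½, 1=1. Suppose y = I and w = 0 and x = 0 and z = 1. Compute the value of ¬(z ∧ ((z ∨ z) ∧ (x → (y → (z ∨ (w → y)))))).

z ∨ z = 1 ∨ 1 = 1
w → y = 0 → I = 1  [min(1, 1−0+½)]
z ∨ (w → y) = 1 ∨ 1 = 1
y → (z ∨ (w → y)) = I → 1 = 1
x → (y → (z ∨ (w → y))) = 0 → 1 = 1
(z ∨ z) ∧ (x → (y → (z ∨ (w → y)))) = 1 ∧ 1 = 1
z ∧ ((z ∨ z) ∧ (x → (y → (z ∨ (w → y))))) = 1 ∧ 1 = 1
¬(z ∧ ((z ∨ z) ∧ (x → (y → (z ∨ (w → y)))))) = ¬1 = 0

0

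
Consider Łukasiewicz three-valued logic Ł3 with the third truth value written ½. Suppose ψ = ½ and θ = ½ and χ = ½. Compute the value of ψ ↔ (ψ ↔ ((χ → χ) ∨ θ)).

χ → χ = ½ → ½ = true
(χ → χ) ∨ θ = true ∨ ½ = true
ψ ↔ ((χ → χ) ∨ θ) = ½ ↔ true = ½
ψ ↔ (ψ ↔ ((χ → χ) ∨ θ)) = ½ ↔ ½ = true

true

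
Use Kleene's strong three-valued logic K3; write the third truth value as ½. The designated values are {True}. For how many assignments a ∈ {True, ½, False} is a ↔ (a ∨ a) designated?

a=True: True ✓
a=½: ½ ·
a=False: True ✓

2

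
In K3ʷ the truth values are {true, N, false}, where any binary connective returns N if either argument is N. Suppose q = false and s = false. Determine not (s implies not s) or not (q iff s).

false

not s = not false = true
s implies not s = false implies true = true
not (s implies not s) = not true = false
q iff s = false iff false = true
not (q iff s) = not true = false
not (s implies not s) or not (q iff s) = false or false = false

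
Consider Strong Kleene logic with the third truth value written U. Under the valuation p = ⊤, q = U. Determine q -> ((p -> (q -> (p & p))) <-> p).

⊤

p & p = ⊤ & ⊤ = ⊤
q -> (p & p) = U -> ⊤ = ⊤
p -> (q -> (p & p)) = ⊤ -> ⊤ = ⊤
(p -> (q -> (p & p))) <-> p = ⊤ <-> ⊤ = ⊤
q -> ((p -> (q -> (p & p))) <-> p) = U -> ⊤ = ⊤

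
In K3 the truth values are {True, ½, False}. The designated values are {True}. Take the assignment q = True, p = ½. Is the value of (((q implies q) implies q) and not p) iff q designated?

q implies q = True implies True = True
(q implies q) implies q = True implies True = True
not p = not ½ = ½
((q implies q) implies q) and not p = True and ½ = ½
(((q implies q) implies q) and not p) iff q = ½ iff True = ½
½ ∉ {True}.

No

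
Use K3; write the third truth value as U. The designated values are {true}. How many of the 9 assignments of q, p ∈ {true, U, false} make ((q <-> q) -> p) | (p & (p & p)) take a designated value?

Designated under: (q=true, p=true); (q=U, p=true); (q=false, p=true).

3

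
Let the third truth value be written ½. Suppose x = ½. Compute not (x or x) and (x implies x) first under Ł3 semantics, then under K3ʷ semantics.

½; ½

In Ł3: x or x = ½ or ½ = ½
not (x or x) = not ½ = ½
x implies x = ½ implies ½ = ⊤  [min(1, 1−½+½)]
not (x or x) and (x implies x) = ½ and ⊤ = ½
In K3ʷ: x or x = ½ or ½ = ½
not (x or x) = not ½ = ½
x implies x = ½ implies ½ = ½
not (x or x) and (x implies x) = ½ and ½ = ½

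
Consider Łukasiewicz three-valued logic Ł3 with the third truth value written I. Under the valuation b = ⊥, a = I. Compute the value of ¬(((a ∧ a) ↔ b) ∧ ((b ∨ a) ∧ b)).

⊤

a ∧ a = I ∧ I = I
(a ∧ a) ↔ b = I ↔ ⊥ = I  [1 − |½−0|]
b ∨ a = ⊥ ∨ I = I
(b ∨ a) ∧ b = I ∧ ⊥ = ⊥
((a ∧ a) ↔ b) ∧ ((b ∨ a) ∧ b) = I ∧ ⊥ = ⊥
¬(((a ∧ a) ↔ b) ∧ ((b ∨ a) ∧ b)) = ¬⊥ = ⊤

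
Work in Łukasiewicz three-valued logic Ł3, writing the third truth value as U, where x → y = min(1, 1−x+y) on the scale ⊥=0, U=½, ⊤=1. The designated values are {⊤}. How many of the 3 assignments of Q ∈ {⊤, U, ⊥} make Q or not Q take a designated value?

Q=⊤: ⊤ ✓
Q=U: U ·
Q=⊥: ⊤ ✓

2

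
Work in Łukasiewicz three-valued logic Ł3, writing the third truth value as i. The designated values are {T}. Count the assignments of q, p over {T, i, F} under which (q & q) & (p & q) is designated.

1

Designated under: (q=T, p=T).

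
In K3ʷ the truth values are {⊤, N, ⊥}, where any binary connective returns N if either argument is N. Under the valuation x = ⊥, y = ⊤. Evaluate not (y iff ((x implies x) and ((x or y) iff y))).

⊥

x implies x = ⊥ implies ⊥ = ⊤
x or y = ⊥ or ⊤ = ⊤
(x or y) iff y = ⊤ iff ⊤ = ⊤
(x implies x) and ((x or y) iff y) = ⊤ and ⊤ = ⊤
y iff ((x implies x) and ((x or y) iff y)) = ⊤ iff ⊤ = ⊤
not (y iff ((x implies x) and ((x or y) iff y))) = not ⊤ = ⊥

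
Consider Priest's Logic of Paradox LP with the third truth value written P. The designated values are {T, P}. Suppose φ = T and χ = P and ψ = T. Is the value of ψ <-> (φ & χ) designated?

Yes

φ & χ = T & P = P
ψ <-> (φ & χ) = T <-> P = P
P ∈ {T, P}.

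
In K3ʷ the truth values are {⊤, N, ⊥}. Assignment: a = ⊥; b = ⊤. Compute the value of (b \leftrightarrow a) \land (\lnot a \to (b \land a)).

⊥

b \leftrightarrow a = ⊤ \leftrightarrow ⊥ = ⊥
\lnot a = \lnot ⊥ = ⊤
b \land a = ⊤ \land ⊥ = ⊥
\lnot a \to (b \land a) = ⊤ \to ⊥ = ⊥
(b \leftrightarrow a) \land (\lnot a \to (b \land a)) = ⊥ \land ⊥ = ⊥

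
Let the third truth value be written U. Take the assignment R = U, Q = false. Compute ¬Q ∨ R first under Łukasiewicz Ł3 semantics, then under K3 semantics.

true; true

In Łukasiewicz Ł3: ¬Q = ¬false = true
¬Q ∨ R = true ∨ U = true
In K3: ¬Q = ¬false = true
¬Q ∨ R = true ∨ U = true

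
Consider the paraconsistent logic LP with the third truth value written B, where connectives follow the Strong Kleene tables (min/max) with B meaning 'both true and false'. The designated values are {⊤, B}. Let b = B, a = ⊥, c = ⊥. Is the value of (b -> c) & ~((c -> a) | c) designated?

b -> c = B -> ⊥ = B  [~B | ⊥]
c -> a = ⊥ -> ⊥ = ⊤
(c -> a) | c = ⊤ | ⊥ = ⊤
~((c -> a) | c) = ~⊤ = ⊥
(b -> c) & ~((c -> a) | c) = B & ⊥ = ⊥
⊥ ∉ {⊤, B}.

No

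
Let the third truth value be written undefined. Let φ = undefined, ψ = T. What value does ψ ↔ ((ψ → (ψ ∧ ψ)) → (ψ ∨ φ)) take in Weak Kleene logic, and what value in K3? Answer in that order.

In Weak Kleene logic: ψ ∧ ψ = T ∧ T = T
ψ → (ψ ∧ ψ) = T → T = T
ψ ∨ φ = T ∨ undefined = undefined
(ψ → (ψ ∧ ψ)) → (ψ ∨ φ) = T → undefined = undefined
ψ ↔ ((ψ → (ψ ∧ ψ)) → (ψ ∨ φ)) = T ↔ undefined = undefined
In K3: ψ ∧ ψ = T ∧ T = T
ψ → (ψ ∧ ψ) = T → T = T
ψ ∨ φ = T ∨ undefined = T
(ψ → (ψ ∧ ψ)) → (ψ ∨ φ) = T → T = T
ψ ↔ ((ψ → (ψ ∧ ψ)) → (ψ ∨ φ)) = T ↔ T = T
They differ because Weak Kleene logic and K3 treat undefined differently under the binary connectives.

undefined; T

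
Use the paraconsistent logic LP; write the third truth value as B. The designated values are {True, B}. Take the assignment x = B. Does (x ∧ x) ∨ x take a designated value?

x ∧ x = B ∧ B = B
(x ∧ x) ∨ x = B ∨ B = B
B ∈ {True, B}.

Yes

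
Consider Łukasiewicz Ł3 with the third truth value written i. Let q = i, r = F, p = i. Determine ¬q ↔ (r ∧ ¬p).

¬q = ¬i = i
¬p = ¬i = i
r ∧ ¬p = F ∧ i = F
¬q ↔ (r ∧ ¬p) = i ↔ F = i  [1 − |½−0|]

i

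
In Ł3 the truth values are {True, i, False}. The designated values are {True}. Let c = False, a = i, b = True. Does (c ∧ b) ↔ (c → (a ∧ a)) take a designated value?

No

c ∧ b = False ∧ True = False
a ∧ a = i ∧ i = i
c → (a ∧ a) = False → i = True
(c ∧ b) ↔ (c → (a ∧ a)) = False ↔ True = False
False ∉ {True}.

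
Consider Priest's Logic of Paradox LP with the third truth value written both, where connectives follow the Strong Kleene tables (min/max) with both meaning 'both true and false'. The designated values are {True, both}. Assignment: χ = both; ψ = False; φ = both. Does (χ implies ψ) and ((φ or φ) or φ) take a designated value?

Yes

χ implies ψ = both implies False = both  [not both or False]
φ or φ = both or both = both
(φ or φ) or φ = both or both = both
(χ implies ψ) and ((φ or φ) or φ) = both and both = both
both ∈ {True, both}.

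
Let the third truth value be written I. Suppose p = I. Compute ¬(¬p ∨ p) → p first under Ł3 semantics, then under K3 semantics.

In Ł3: ¬p = ¬I = I
¬p ∨ p = I ∨ I = I
¬(¬p ∨ p) = ¬I = I
¬(¬p ∨ p) → p = I → I = True
In K3: ¬p = ¬I = I
¬p ∨ p = I ∨ I = I
¬(¬p ∨ p) = ¬I = I
¬(¬p ∨ p) → p = I → I = I  [¬I ∨ I]
They differ because Ł3 and K3 treat I differently under implication.

True; I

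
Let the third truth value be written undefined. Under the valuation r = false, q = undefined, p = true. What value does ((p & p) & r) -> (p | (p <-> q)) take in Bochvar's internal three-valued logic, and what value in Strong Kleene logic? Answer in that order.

undefined; true

In Bochvar's internal three-valued logic: p & p = true & true = true
(p & p) & r = true & false = false
p <-> q = true <-> undefined = undefined
p | (p <-> q) = true | undefined = undefined
((p & p) & r) -> (p | (p <-> q)) = false -> undefined = undefined  [any arg is the third value ⇒ result is the third value]
In Strong Kleene logic: p & p = true & true = true
(p & p) & r = true & false = false
p <-> q = true <-> undefined = undefined
p | (p <-> q) = true | undefined = true
((p & p) & r) -> (p | (p <-> q)) = false -> true = true
They differ because Bochvar's internal three-valued logic and Strong Kleene logic treat undefined differently under the binary connectives.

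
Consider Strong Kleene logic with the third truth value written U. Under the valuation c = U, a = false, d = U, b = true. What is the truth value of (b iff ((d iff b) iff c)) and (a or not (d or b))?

d iff b = U iff true = U
(d iff b) iff c = U iff U = U
b iff ((d iff b) iff c) = true iff U = U
d or b = U or true = true
not (d or b) = not true = false
a or not (d or b) = false or false = false
(b iff ((d iff b) iff c)) and (a or not (d or b)) = U and false = false

false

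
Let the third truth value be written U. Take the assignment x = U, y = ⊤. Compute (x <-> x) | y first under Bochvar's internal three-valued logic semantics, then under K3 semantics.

In Bochvar's internal three-valued logic: x <-> x = U <-> U = U
(x <-> x) | y = U | ⊤ = U
In K3: x <-> x = U <-> U = U
(x <-> x) | y = U | ⊤ = ⊤
They differ because Bochvar's internal three-valued logic and K3 treat U differently under the binary connectives.

U; ⊤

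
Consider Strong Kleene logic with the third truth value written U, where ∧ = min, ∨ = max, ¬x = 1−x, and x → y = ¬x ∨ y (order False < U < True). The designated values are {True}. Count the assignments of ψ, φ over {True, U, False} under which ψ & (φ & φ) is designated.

1

Designated under: (ψ=True, φ=True).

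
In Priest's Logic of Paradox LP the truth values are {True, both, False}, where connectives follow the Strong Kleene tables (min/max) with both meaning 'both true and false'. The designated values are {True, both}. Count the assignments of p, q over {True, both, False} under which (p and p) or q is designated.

Of the 9 assignments, 8 give a value in {True, both}.

8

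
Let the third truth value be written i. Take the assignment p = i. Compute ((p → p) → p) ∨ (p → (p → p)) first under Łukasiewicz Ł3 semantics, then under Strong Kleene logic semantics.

In Łukasiewicz Ł3: p → p = i → i = ⊤  [min(1, 1−½+½)]
(p → p) → p = ⊤ → i = i
p → p = i → i = ⊤
p → (p → p) = i → ⊤ = ⊤
((p → p) → p) ∨ (p → (p → p)) = i ∨ ⊤ = ⊤
In Strong Kleene logic: p → p = i → i = i  [¬i ∨ i]
(p → p) → p = i → i = i
p → p = i → i = i
p → (p → p) = i → i = i
((p → p) → p) ∨ (p → (p → p)) = i ∨ i = i
They differ because Łukasiewicz Ł3 and Strong Kleene logic treat i differently under implication.

⊤; i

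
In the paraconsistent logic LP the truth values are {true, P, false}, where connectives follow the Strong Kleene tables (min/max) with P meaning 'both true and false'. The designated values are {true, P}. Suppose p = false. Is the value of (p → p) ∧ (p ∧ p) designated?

p → p = false → false = true
p ∧ p = false ∧ false = false
(p → p) ∧ (p ∧ p) = true ∧ false = false
false ∉ {true, P}.

No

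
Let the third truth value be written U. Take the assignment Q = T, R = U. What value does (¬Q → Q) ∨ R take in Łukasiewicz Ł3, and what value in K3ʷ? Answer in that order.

In Łukasiewicz Ł3: ¬Q = ¬T = F
¬Q → Q = F → T = T
(¬Q → Q) ∨ R = T ∨ U = T
In K3ʷ: ¬Q = ¬T = F
¬Q → Q = F → T = T
(¬Q → Q) ∨ R = T ∨ U = U
They differ because Łukasiewicz Ł3 and K3ʷ treat U differently under the binary connectives.

T; U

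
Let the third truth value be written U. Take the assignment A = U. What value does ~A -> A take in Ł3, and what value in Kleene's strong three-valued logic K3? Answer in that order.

In Ł3: ~A = ~U = U
~A -> A = U -> U = 1  [min(1, 1−½+½)]
In Kleene's strong three-valued logic K3: ~A = ~U = U
~A -> A = U -> U = U
They differ because Ł3 and Kleene's strong three-valued logic K3 treat U differently under implication.

1; U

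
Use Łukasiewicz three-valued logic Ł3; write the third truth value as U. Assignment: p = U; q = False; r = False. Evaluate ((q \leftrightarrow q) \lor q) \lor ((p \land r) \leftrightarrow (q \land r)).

q \leftrightarrow q = False \leftrightarrow False = True
(q \leftrightarrow q) \lor q = True \lor False = True
p \land r = U \land False = False
q \land r = False \land False = False
(p \land r) \leftrightarrow (q \land r) = False \leftrightarrow False = True
((q \leftrightarrow q) \lor q) \lor ((p \land r) \leftrightarrow (q \land r)) = True \lor True = True

True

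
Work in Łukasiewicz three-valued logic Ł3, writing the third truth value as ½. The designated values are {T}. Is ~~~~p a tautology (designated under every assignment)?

No

Countermodel: p=½ gives ½, which is not designated.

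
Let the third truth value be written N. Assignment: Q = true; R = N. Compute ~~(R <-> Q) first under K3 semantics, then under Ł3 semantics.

In K3: R <-> Q = N <-> true = N
~(R <-> Q) = ~N = N
~~(R <-> Q) = ~N = N
In Ł3: R <-> Q = N <-> true = N
~(R <-> Q) = ~N = N
~~(R <-> Q) = ~N = N

N; N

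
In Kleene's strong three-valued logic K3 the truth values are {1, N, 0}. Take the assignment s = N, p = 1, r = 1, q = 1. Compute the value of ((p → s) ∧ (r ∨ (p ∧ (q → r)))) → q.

p → s = 1 → N = N
q → r = 1 → 1 = 1
p ∧ (q → r) = 1 ∧ 1 = 1
r ∨ (p ∧ (q → r)) = 1 ∨ 1 = 1
(p → s) ∧ (r ∨ (p ∧ (q → r))) = N ∧ 1 = N
((p → s) ∧ (r ∨ (p ∧ (q → r)))) → q = N → 1 = 1

1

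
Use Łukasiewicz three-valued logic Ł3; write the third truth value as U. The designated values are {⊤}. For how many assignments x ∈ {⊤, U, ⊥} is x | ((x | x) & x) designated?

x=⊤: ⊤ ✓
x=U: U ·
x=⊥: ⊥ ·

1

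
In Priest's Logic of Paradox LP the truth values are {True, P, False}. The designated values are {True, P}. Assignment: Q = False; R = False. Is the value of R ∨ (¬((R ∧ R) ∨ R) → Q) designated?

R ∧ R = False ∧ False = False
(R ∧ R) ∨ R = False ∨ False = False
¬((R ∧ R) ∨ R) = ¬False = True
¬((R ∧ R) ∨ R) → Q = True → False = False
R ∨ (¬((R ∧ R) ∨ R) → Q) = False ∨ False = False
False ∉ {True, P}.

No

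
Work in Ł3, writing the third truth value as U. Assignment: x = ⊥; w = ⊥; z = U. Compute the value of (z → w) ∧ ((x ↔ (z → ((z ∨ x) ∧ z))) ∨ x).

⊥

z → w = U → ⊥ = U
z ∨ x = U ∨ ⊥ = U
(z ∨ x) ∧ z = U ∧ U = U
z → ((z ∨ x) ∧ z) = U → U = ⊤
x ↔ (z → ((z ∨ x) ∧ z)) = ⊥ ↔ ⊤ = ⊥
(x ↔ (z → ((z ∨ x) ∧ z))) ∨ x = ⊥ ∨ ⊥ = ⊥
(z → w) ∧ ((x ↔ (z → ((z ∨ x) ∧ z))) ∨ x) = U ∧ ⊥ = ⊥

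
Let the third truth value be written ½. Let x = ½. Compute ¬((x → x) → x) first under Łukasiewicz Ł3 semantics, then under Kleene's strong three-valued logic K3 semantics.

In Łukasiewicz Ł3: x → x = ½ → ½ = 1  [min(1, 1−½+½)]
(x → x) → x = 1 → ½ = ½
¬((x → x) → x) = ¬½ = ½
In Kleene's strong three-valued logic K3: x → x = ½ → ½ = ½
(x → x) → x = ½ → ½ = ½
¬((x → x) → x) = ¬½ = ½

½; ½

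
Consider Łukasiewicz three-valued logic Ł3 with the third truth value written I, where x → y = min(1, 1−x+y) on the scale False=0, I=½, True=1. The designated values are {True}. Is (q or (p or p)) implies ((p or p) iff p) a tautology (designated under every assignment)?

Yes

Every assignment of q, p over {True, I, False} gives a value in {True}.
In particular, with q=I, p=I: (q or (p or p)) implies ((p or p) iff p) = True.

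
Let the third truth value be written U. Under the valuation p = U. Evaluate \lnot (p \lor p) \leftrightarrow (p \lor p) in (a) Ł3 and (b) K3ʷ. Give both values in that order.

In Ł3: p \lor p = U \lor U = U
\lnot (p \lor p) = \lnot U = U
p \lor p = U \lor U = U
\lnot (p \lor p) \leftrightarrow (p \lor p) = U \leftrightarrow U = True
In K3ʷ: p \lor p = U \lor U = U
\lnot (p \lor p) = \lnot U = U
p \lor p = U \lor U = U
\lnot (p \lor p) \leftrightarrow (p \lor p) = U \leftrightarrow U = U
They differ because Ł3 and K3ʷ treat U differently under the binary connectives.

True; U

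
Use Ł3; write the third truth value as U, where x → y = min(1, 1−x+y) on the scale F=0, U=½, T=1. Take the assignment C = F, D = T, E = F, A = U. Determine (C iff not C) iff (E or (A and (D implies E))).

not C = not F = T
C iff not C = F iff T = F
D implies E = T implies F = F
A and (D implies E) = U and F = F
E or (A and (D implies E)) = F or F = F
(C iff not C) iff (E or (A and (D implies E))) = F iff F = T

T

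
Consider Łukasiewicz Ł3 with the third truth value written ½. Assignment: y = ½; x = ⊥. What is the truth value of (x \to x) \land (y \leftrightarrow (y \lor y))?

x \to x = ⊥ \to ⊥ = ⊤
y \lor y = ½ \lor ½ = ½
y \leftrightarrow (y \lor y) = ½ \leftrightarrow ½ = ⊤  [1 − |½−½|]
(x \to x) \land (y \leftrightarrow (y \lor y)) = ⊤ \land ⊤ = ⊤

⊤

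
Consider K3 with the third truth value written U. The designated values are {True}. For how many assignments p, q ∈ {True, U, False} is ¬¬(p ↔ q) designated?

Designated under: (p=True, q=True); (p=False, q=False).

2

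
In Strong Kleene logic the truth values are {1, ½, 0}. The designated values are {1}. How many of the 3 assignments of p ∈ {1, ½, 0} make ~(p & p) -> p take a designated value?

p=1: 1 ✓
p=½: ½ ·
p=0: 0 ·

1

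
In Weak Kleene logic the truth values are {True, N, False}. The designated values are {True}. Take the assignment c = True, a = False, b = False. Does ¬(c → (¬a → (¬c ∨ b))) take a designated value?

Yes

¬a = ¬False = True
¬c = ¬True = False
¬c ∨ b = False ∨ False = False
¬a → (¬c ∨ b) = True → False = False
c → (¬a → (¬c ∨ b)) = True → False = False
¬(c → (¬a → (¬c ∨ b))) = ¬False = True
True ∈ {True}.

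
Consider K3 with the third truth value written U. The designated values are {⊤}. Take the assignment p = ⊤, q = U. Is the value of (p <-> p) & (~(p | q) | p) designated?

Yes

p <-> p = ⊤ <-> ⊤ = ⊤
p | q = ⊤ | U = ⊤
~(p | q) = ~⊤ = ⊥
~(p | q) | p = ⊥ | ⊤ = ⊤
(p <-> p) & (~(p | q) | p) = ⊤ & ⊤ = ⊤
⊤ ∈ {⊤}.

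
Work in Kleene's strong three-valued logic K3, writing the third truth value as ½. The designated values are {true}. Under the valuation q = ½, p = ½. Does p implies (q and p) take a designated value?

q and p = ½ and ½ = ½
p implies (q and p) = ½ implies ½ = ½  [not ½ or ½]
½ ∉ {true}.

No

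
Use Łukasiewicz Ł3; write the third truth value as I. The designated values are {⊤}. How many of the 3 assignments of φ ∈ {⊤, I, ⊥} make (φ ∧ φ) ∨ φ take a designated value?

1

φ=⊤: ⊤ ✓
φ=I: I ·
φ=⊥: ⊥ ·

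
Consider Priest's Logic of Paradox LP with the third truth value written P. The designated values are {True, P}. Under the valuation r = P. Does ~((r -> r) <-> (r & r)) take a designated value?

Yes

r -> r = P -> P = P
r & r = P & P = P
(r -> r) <-> (r & r) = P <-> P = P
~((r -> r) <-> (r & r)) = ~P = P
P ∈ {True, P}.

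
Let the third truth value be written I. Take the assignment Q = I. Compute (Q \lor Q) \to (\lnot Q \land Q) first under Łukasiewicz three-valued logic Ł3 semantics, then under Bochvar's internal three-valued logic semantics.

⊤; I

In Łukasiewicz three-valued logic Ł3: Q \lor Q = I \lor I = I
\lnot Q = \lnot I = I
\lnot Q \land Q = I \land I = I
(Q \lor Q) \to (\lnot Q \land Q) = I \to I = ⊤  [min(1, 1−½+½)]
In Bochvar's internal three-valued logic: Q \lor Q = I \lor I = I
\lnot Q = \lnot I = I
\lnot Q \land Q = I \land I = I
(Q \lor Q) \to (\lnot Q \land Q) = I \to I = I
They differ because Łukasiewicz three-valued logic Ł3 and Bochvar's internal three-valued logic treat I differently under the binary connectives.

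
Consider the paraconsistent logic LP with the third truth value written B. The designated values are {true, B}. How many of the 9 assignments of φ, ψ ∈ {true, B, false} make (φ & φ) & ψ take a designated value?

Designated under: (φ=true, ψ=true); (φ=true, ψ=B); (φ=B, ψ=true); (φ=B, ψ=B).

4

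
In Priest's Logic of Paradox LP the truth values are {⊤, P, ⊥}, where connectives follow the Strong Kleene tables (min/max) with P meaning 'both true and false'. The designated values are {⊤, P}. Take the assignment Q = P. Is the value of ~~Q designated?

~Q = ~P = P
~~Q = ~P = P
P ∈ {⊤, P}.

Yes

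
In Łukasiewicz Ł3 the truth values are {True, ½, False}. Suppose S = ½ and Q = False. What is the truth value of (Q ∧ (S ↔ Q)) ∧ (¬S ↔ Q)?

S ↔ Q = ½ ↔ False = ½  [1 − |½−0|]
Q ∧ (S ↔ Q) = False ∧ ½ = False
¬S = ¬½ = ½
¬S ↔ Q = ½ ↔ False = ½
(Q ∧ (S ↔ Q)) ∧ (¬S ↔ Q) = False ∧ ½ = False

False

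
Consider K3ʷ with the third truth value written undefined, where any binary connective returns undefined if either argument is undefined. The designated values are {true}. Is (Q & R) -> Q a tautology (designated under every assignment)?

No

Countermodel: Q=true, R=undefined gives undefined, which is not designated.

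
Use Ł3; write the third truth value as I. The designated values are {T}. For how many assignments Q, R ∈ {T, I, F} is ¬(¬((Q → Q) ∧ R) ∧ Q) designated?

5

Of the 9 assignments, 5 give a value in {T}.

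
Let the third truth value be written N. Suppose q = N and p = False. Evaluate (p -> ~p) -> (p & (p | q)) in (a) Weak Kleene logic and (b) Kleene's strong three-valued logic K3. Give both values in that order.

In Weak Kleene logic: ~p = ~False = True
p -> ~p = False -> True = True
p | q = False | N = N
p & (p | q) = False & N = N
(p -> ~p) -> (p & (p | q)) = True -> N = N  [any arg is the third value ⇒ result is the third value]
In Kleene's strong three-valued logic K3: ~p = ~False = True
p -> ~p = False -> True = True
p | q = False | N = N
p & (p | q) = False & N = False
(p -> ~p) -> (p & (p | q)) = True -> False = False
They differ because Weak Kleene logic and Kleene's strong three-valued logic K3 treat N differently under the binary connectives.

N; False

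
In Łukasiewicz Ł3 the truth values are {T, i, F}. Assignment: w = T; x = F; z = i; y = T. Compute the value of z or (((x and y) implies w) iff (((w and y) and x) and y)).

i

x and y = F and T = F
(x and y) implies w = F implies T = T
w and y = T and T = T
(w and y) and x = T and F = F
((w and y) and x) and y = F and T = F
((x and y) implies w) iff (((w and y) and x) and y) = T iff F = F
z or (((x and y) implies w) iff (((w and y) and x) and y)) = i or F = i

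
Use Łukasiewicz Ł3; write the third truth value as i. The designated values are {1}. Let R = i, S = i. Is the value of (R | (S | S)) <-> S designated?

S | S = i | i = i
R | (S | S) = i | i = i
(R | (S | S)) <-> S = i <-> i = 1
1 ∈ {1}.

Yes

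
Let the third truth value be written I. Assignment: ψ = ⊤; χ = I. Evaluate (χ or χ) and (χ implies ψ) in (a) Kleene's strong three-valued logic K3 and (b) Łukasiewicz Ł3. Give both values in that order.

In Kleene's strong three-valued logic K3: χ or χ = I or I = I
χ implies ψ = I implies ⊤ = ⊤
(χ or χ) and (χ implies ψ) = I and ⊤ = I
In Łukasiewicz Ł3: χ or χ = I or I = I
χ implies ψ = I implies ⊤ = ⊤
(χ or χ) and (χ implies ψ) = I and ⊤ = I

I; I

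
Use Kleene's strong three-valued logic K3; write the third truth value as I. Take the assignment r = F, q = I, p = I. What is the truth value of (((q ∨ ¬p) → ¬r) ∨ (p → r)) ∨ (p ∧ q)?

¬p = ¬I = I
q ∨ ¬p = I ∨ I = I
¬r = ¬F = T
(q ∨ ¬p) → ¬r = I → T = T  [¬I ∨ T]
p → r = I → F = I
((q ∨ ¬p) → ¬r) ∨ (p → r) = T ∨ I = T
p ∧ q = I ∧ I = I
(((q ∨ ¬p) → ¬r) ∨ (p → r)) ∨ (p ∧ q) = T ∨ I = T

T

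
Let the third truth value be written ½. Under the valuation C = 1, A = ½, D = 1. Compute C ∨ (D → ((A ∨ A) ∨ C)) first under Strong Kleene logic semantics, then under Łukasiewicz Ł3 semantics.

In Strong Kleene logic: A ∨ A = ½ ∨ ½ = ½
(A ∨ A) ∨ C = ½ ∨ 1 = 1
D → ((A ∨ A) ∨ C) = 1 → 1 = 1
C ∨ (D → ((A ∨ A) ∨ C)) = 1 ∨ 1 = 1
In Łukasiewicz Ł3: A ∨ A = ½ ∨ ½ = ½
(A ∨ A) ∨ C = ½ ∨ 1 = 1
D → ((A ∨ A) ∨ C) = 1 → 1 = 1
C ∨ (D → ((A ∨ A) ∨ C)) = 1 ∨ 1 = 1

1; 1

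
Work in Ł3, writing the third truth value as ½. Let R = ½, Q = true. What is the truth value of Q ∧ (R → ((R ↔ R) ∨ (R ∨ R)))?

true

R ↔ R = ½ ↔ ½ = true  [1 − |½−½|]
R ∨ R = ½ ∨ ½ = ½
(R ↔ R) ∨ (R ∨ R) = true ∨ ½ = true
R → ((R ↔ R) ∨ (R ∨ R)) = ½ → true = true
Q ∧ (R → ((R ↔ R) ∨ (R ∨ R))) = true ∧ true = true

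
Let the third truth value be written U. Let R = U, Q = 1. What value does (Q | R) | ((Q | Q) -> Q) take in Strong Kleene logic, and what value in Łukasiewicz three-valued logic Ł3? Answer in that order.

1; 1

In Strong Kleene logic: Q | R = 1 | U = 1
Q | Q = 1 | 1 = 1
(Q | Q) -> Q = 1 -> 1 = 1
(Q | R) | ((Q | Q) -> Q) = 1 | 1 = 1
In Łukasiewicz three-valued logic Ł3: Q | R = 1 | U = 1
Q | Q = 1 | 1 = 1
(Q | Q) -> Q = 1 -> 1 = 1
(Q | R) | ((Q | Q) -> Q) = 1 | 1 = 1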